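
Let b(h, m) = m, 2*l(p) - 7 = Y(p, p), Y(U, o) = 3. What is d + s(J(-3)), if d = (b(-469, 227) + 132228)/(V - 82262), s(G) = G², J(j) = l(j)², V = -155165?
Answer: 148259420/237427 ≈ 624.44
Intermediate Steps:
l(p) = 5 (l(p) = 7/2 + (½)*3 = 7/2 + 3/2 = 5)
J(j) = 25 (J(j) = 5² = 25)
d = -132455/237427 (d = (227 + 132228)/(-155165 - 82262) = 132455/(-237427) = 132455*(-1/237427) = -132455/237427 ≈ -0.55788)
d + s(J(-3)) = -132455/237427 + 25² = -132455/237427 + 625 = 148259420/237427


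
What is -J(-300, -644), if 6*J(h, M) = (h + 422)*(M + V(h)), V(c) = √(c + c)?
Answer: 39284/3 - 610*I*√6/3 ≈ 13095.0 - 498.06*I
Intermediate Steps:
V(c) = √2*√c (V(c) = √(2*c) = √2*√c)
J(h, M) = (422 + h)*(M + √2*√h)/6 (J(h, M) = ((h + 422)*(M + √2*√h))/6 = ((422 + h)*(M + √2*√h))/6 = (422 + h)*(M + √2*√h)/6)
-J(-300, -644) = -((211/3)*(-644) + (⅙)*(-644)*(-300) + √2*(-300)^(3/2)/6 + 211*√2*√(-300)/3) = -(-135884/3 + 32200 + √2*(-3000*I*√3)/6 + 211*√2*(10*I*√3)/3) = -(-135884/3 + 32200 - 500*I*√6 + 2110*I*√6/3) = -(-39284/3 + 610*I*√6/3) = 39284/3 - 610*I*√6/3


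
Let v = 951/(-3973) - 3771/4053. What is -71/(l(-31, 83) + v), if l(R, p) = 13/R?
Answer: 11813918123/264422521 ≈ 44.678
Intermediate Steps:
v = -6278862/5367523 (v = 951*(-1/3973) - 3771*1/4053 = -951/3973 - 1257/1351 = -6278862/5367523 ≈ -1.1698)
-71/(l(-31, 83) + v) = -71/(13/(-31) - 6278862/5367523) = -71/(13*(-1/31) - 6278862/5367523) = -71/(-13/31 - 6278862/5367523) = -71/(-264422521/166393213) = -71*(-166393213/264422521) = 11813918123/264422521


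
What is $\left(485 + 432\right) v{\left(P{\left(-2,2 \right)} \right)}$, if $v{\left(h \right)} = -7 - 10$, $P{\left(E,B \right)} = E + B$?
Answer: $-15589$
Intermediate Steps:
$P{\left(E,B \right)} = B + E$
$v{\left(h \right)} = -17$ ($v{\left(h \right)} = -7 - 10 = -17$)
$\left(485 + 432\right) v{\left(P{\left(-2,2 \right)} \right)} = \left(485 + 432\right) \left(-17\right) = 917 \left(-17\right) = -15589$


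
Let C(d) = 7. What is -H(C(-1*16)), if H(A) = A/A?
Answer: -1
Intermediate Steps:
H(A) = 1
-H(C(-1*16)) = -1*1 = -1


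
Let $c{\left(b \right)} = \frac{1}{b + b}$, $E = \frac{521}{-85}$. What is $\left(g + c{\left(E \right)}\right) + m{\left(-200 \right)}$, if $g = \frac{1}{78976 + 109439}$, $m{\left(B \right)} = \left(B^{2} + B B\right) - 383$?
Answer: $\frac{15631064597077}{196328430} \approx 79617.0$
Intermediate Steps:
$E = - \frac{521}{85}$ ($E = 521 \left(- \frac{1}{85}\right) = - \frac{521}{85} \approx -6.1294$)
$m{\left(B \right)} = -383 + 2 B^{2}$ ($m{\left(B \right)} = \left(B^{2} + B^{2}\right) - 383 = 2 B^{2} - 383 = -383 + 2 B^{2}$)
$c{\left(b \right)} = \frac{1}{2 b}$
$g = \frac{1}{188415} \approx 5.3074 \cdot 10^{-6}$
$\left(g + c{\left(E \right)}\right) + m{\left(-200 \right)} = \left(\frac{1}{188415} + \frac{1}{2 \left(- \frac{521}{85}\right)}\right) - \left(383 - 2 \left(-200\right)^{2}\right) = \left(\frac{1}{188415} + \frac{1}{2} \left(- \frac{85}{521}\right)\right) + \left(-383 + 2 \cdot 40000\right) = \left(\frac{1}{188415} - \frac{85}{1042}\right) + \left(-383 + 80000\right) = - \frac{16014233}{196328430} + 79617 = \frac{15631064597077}{196328430}$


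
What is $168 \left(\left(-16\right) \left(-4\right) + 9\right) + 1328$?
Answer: $13592$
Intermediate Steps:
$168 \left(\left(-16\right) \left(-4\right) + 9\right) + 1328 = 168 \left(64 + 9\right) + 1328 = 168 \cdot 73 + 1328 = 12264 + 1328 = 13592$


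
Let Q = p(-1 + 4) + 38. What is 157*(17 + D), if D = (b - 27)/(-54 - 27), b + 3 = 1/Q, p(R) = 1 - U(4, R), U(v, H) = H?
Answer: 7952207/2916 ≈ 2727.1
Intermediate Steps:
p(R) = 1 - R
Q = 36 (Q = (1 - (-1 + 4)) + 38 = (1 - 1*3) + 38 = (1 - 3) + 38 = -2 + 38 = 36)
b = -107/36 (b = -3 + 1/36 = -107/36 ≈ -2.9722)
D = 1079/2916 (D = (-107/36 - 27)/(-54 - 27) = -1079/36/(-81) = -1079/36*(-1/81) = 1079/2916 ≈ 0.37003)
157*(17 + D) = 157*(17 + 1079/2916) = 157*(50651/2916) = 7952207/2916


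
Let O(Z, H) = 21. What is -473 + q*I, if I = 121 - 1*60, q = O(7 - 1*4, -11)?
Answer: 808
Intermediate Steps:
q = 21
I = 61 (I = 121 - 60 = 61)
-473 + q*I = -473 + 21*61 = -473 + 1281 = 808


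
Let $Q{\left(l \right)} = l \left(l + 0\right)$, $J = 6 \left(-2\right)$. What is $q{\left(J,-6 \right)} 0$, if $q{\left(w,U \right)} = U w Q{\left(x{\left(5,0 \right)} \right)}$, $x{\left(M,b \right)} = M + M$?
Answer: $0$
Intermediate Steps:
$J = -12$
$x{\left(M,b \right)} = 2 M$
$Q{\left(l \right)} = l^{2}$ ($Q{\left(l \right)} = l l = l^{2}$)
$q{\left(w,U \right)} = 100 U w$ ($q{\left(w,U \right)} = U w \left(2 \cdot 5\right)^{2} = U w 10^{2} = U w 100 = 100 U w$)
$q{\left(J,-6 \right)} 0 = 100 \left(-6\right) \left(-12\right) 0 = 7200 \cdot 0 = 0$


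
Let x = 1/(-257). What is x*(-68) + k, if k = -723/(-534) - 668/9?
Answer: -29891959/411714 ≈ -72.604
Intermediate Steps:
x = -1/257 ≈ -0.0038911
k = -116735/1602 (k = -723*(-1/534) - 668*⅑ = 241/178 - 668/9 = -116735/1602 ≈ -72.868)
x*(-68) + k = -1/257*(-68) - 116735/1602 = 68/257 - 116735/1602 = -29891959/411714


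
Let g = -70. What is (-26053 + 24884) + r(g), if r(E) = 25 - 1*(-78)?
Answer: -1066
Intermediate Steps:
r(E) = 103 (r(E) = 25 + 78 = 103)
(-26053 + 24884) + r(g) = (-26053 + 24884) + 103 = -1169 + 103 = -1066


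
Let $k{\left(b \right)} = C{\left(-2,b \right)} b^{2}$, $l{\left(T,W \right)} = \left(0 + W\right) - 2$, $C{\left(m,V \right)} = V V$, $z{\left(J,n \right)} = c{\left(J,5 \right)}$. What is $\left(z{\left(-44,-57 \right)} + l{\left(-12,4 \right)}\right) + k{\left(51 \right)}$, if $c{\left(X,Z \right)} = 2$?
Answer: $6765205$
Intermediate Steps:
$z{\left(J,n \right)} = 2$
$C{\left(m,V \right)} = V^{2}$
$l{\left(T,W \right)} = -2 + W$ ($l{\left(T,W \right)} = W - 2 = -2 + W$)
$k{\left(b \right)} = b^{4}$ ($k{\left(b \right)} = b^{2} b^{2} = b^{4}$)
$\left(z{\left(-44,-57 \right)} + l{\left(-12,4 \right)}\right) + k{\left(51 \right)} = \left(2 + \left(-2 + 4\right)\right) + 51^{4} = \left(2 + 2\right) + 6765201 = 4 + 6765201 = 6765205$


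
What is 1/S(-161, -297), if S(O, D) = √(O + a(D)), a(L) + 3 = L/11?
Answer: -I*√191/191 ≈ -0.072357*I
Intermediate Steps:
a(L) = -3 + L/11
S(O, D) = √(-3 + O + D/11) (S(O, D) = √(O + (-3 + D/11)) = √(-3 + O + D/11))
1/S(-161, -297) = 1/(√(-363 + 11*(-297) + 121*(-161))/11) = 1/(√(-363 - 3267 - 19481)/11) = 1/(√(-23111)/11) = 1/((11*I*√191)/11) = 1/(I*√191) = -I*√191/191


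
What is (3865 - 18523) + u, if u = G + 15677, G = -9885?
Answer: -8866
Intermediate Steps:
u = 5792 (u = -9885 + 15677 = 5792)
(3865 - 18523) + u = (3865 - 18523) + 5792 = -14658 + 5792 = -8866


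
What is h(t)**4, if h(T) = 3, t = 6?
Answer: 81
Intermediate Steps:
h(t)**4 = 3**4 = 81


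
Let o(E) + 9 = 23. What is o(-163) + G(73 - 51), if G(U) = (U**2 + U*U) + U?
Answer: 1004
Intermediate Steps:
o(E) = 14 (o(E) = -9 + 23 = 14)
G(U) = U + 2*U**2 (G(U) = (U**2 + U**2) + U = 2*U**2 + U = U + 2*U**2)
o(-163) + G(73 - 51) = 14 + (73 - 51)*(1 + 2*(73 - 51)) = 14 + 22*(1 + 2*22) = 14 + 22*(1 + 44) = 14 + 22*45 = 14 + 990 = 1004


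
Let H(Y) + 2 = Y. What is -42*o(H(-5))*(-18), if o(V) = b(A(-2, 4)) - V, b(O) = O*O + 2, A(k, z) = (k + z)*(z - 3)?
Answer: 9828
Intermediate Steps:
A(k, z) = (-3 + z)*(k + z) (A(k, z) = (k + z)*(-3 + z) = (-3 + z)*(k + z))
b(O) = 2 + O² (b(O) = O² + 2 = 2 + O²)
H(Y) = -2 + Y
o(V) = 6 - V (o(V) = (2 + (4² - 3*(-2) - 3*4 - 2*4)²) - V = (2 + (16 + 6 - 12 - 8)²) - V = (2 + 2²) - V = (2 + 4) - V = 6 - V)
-42*o(H(-5))*(-18) = -42*(6 - (-2 - 5))*(-18) = -42*(6 - 1*(-7))*(-18) = -42*(6 + 7)*(-18) = -42*13*(-18) = -546*(-18) = 9828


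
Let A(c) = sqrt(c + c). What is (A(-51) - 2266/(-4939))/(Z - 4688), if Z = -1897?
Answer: -206/2956665 - I*sqrt(102)/6585 ≈ -6.9673e-5 - 0.0015337*I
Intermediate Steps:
A(c) = sqrt(2)*sqrt(c) (A(c) = sqrt(2*c) = sqrt(2)*sqrt(c))
(A(-51) - 2266/(-4939))/(Z - 4688) = (sqrt(2)*sqrt(-51) - 2266/(-4939))/(-1897 - 4688) = (sqrt(2)*(I*sqrt(51)) - 2266*(-1/4939))/(-6585) = (I*sqrt(102) + 206/449)*(-1/6585) = (206/449 + I*sqrt(102))*(-1/6585) = -206/2956665 - I*sqrt(102)/6585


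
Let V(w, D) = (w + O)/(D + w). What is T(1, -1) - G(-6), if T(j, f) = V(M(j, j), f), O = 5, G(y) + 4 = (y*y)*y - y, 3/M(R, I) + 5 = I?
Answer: 1481/7 ≈ 211.57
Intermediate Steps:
M(R, I) = 3/(-5 + I)
G(y) = -4 + y**3 - y (G(y) = -4 + ((y*y)*y - y) = -4 + (y**2*y - y) = -4 + (y**3 - y) = -4 + y**3 - y)
V(w, D) = (5 + w)/(D + w) (V(w, D) = (w + 5)/(D + w) = (5 + w)/(D + w))
T(j, f) = (5 + 3/(-5 + j))/(f + 3/(-5 + j))
T(1, -1) - G(-6) = (-22 + 5*1)/(3 - (-5 + 1)) - (-4 + (-6)**3 - 1*(-6)) = (-22 + 5)/(3 - 1*(-4)) - (-4 - 216 + 6) = -17/(3 + 4) - 1*(-214) = -17/7 + 214 = 1481/7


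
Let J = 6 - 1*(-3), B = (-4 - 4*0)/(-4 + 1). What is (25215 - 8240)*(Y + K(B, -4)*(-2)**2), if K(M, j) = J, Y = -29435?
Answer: -499048025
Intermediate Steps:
B = 4/3 (B = (-4 + 0)/(-3) = -4*(-1/3) = 4/3 ≈ 1.3333)
J = 9 (J = 6 + 3 = 9)
K(M, j) = 9
(25215 - 8240)*(Y + K(B, -4)*(-2)**2) = (25215 - 8240)*(-29435 + 9*(-2)**2) = 16975*(-29435 + 9*4) = 16975*(-29435 + 36) = 16975*(-29399) = -499048025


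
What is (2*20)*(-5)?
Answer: -200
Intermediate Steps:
(2*20)*(-5) = 40*(-5) = -200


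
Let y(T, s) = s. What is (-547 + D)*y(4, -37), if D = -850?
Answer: 51689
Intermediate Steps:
(-547 + D)*y(4, -37) = (-547 - 850)*(-37) = -1397*(-37) = 51689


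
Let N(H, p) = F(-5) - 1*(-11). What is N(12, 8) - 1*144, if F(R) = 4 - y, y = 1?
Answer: -130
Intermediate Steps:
F(R) = 3 (F(R) = 4 - 1*1 = 4 - 1 = 3)
N(H, p) = 14 (N(H, p) = 3 - 1*(-11) = 3 + 11 = 14)
N(12, 8) - 1*144 = 14 - 1*144 = 14 - 144 = -130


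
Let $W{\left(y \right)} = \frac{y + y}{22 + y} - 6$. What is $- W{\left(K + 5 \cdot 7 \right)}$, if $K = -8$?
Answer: $\frac{240}{49} \approx 4.898$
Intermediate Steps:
$W{\left(y \right)} = -6 + \frac{2 y}{22 + y}$ ($W{\left(y \right)} = \frac{2 y}{22 + y} - 6 = -6 + \frac{2 y}{22 + y}$)
$- W{\left(K + 5 \cdot 7 \right)} = - \frac{4 \left(-33 - \left(-8 + 5 \cdot 7\right)\right)}{22 + \left(-8 + 5 \cdot 7\right)} = - \frac{4 \left(-33 - \left(-8 + 35\right)\right)}{22 + \left(-8 + 35\right)} = - \frac{4 \left(-33 - 27\right)}{22 + 27} = - \frac{4 \left(-33 - 27\right)}{49} = - \frac{4 \left(-60\right)}{49} = \left(-1\right) \left(- \frac{240}{49}\right) = \frac{240}{49}$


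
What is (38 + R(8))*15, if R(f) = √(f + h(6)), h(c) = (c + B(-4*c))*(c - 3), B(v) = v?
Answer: 570 + 15*I*√46 ≈ 570.0 + 101.73*I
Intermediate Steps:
h(c) = -3*c*(-3 + c) (h(c) = (c - 4*c)*(c - 3) = (-3*c)*(-3 + c) = -3*c*(-3 + c))
R(f) = √(-54 + f) (R(f) = √(f + 3*6*(3 - 1*6)) = √(f + 3*6*(3 - 6)) = √(f + 3*6*(-3)) = √(f - 54) = √(-54 + f))
(38 + R(8))*15 = (38 + √(-54 + 8))*15 = (38 + √(-46))*15 = (38 + I*√46)*15 = 570 + 15*I*√46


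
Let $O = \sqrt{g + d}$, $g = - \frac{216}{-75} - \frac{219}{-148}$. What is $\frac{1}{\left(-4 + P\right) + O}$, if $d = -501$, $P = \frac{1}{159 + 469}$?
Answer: $- \frac{486213300}{62336396683} - \frac{985960 i \sqrt{67990053}}{187009190049} \approx -0.0077998 - 0.043473 i$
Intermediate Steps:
$g = \frac{16131}{3700}$ ($g = \left(-216\right) \left(- \frac{1}{75}\right) - - \frac{219}{148} = \frac{72}{25} + \frac{219}{148} = \frac{16131}{3700} \approx 4.3597$)
$P = \frac{1}{628} \approx 0.0015924$
$O = \frac{i \sqrt{67990053}}{370}$ ($O = \sqrt{\frac{16131}{3700} - 501} = \sqrt{- \frac{1837569}{3700}} = \frac{i \sqrt{67990053}}{370} \approx 22.285 i$)
$\frac{1}{\left(-4 + P\right) + O} = \frac{1}{\left(-4 + \frac{1}{628}\right) + \frac{i \sqrt{67990053}}{370}} = \frac{1}{- \frac{2511}{628} + \frac{i \sqrt{67990053}}{370}}$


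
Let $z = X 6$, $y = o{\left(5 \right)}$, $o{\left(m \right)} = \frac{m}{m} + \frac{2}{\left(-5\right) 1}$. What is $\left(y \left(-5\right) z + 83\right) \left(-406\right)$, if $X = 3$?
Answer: $-11774$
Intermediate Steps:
$o{\left(m \right)} = \frac{3}{5}$ ($o{\left(m \right)} = 1 + \frac{2}{-5} = 1 + 2 \left(- \frac{1}{5}\right) = 1 - \frac{2}{5} = \frac{3}{5}$)
$y = \frac{3}{5} \approx 0.6$
$z = 18$ ($z = 3 \cdot 6 = 18$)
$\left(y \left(-5\right) z + 83\right) \left(-406\right) = \left(\frac{3}{5} \left(-5\right) 18 + 83\right) \left(-406\right) = \left(\left(-3\right) 18 + 83\right) \left(-406\right) = \left(-54 + 83\right) \left(-406\right) = 29 \left(-406\right) = -11774$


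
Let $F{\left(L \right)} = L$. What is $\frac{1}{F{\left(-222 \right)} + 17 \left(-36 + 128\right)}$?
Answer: $\frac{1}{1342} \approx 0.00074516$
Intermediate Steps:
$\frac{1}{F{\left(-222 \right)} + 17 \left(-36 + 128\right)} = \frac{1}{-222 + 17 \left(-36 + 128\right)} = \frac{1}{-222 + 17 \cdot 92} = \frac{1}{-222 + 1564} = \frac{1}{1342}$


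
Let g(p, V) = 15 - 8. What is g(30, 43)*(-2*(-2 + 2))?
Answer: 0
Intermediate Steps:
g(p, V) = 7
g(30, 43)*(-2*(-2 + 2)) = 7*(-2*(-2 + 2)) = 7*(-2*0) = 7*0 = 0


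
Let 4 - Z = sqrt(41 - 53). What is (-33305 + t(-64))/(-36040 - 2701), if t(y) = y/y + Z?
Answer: 33300/38741 + 2*I*sqrt(3)/38741 ≈ 0.85955 + 8.9417e-5*I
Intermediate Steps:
Z = 4 - 2*I*sqrt(3) (Z = 4 - sqrt(41 - 53) = 4 - sqrt(-12) = 4 - 2*I*sqrt(3) ≈ 4.0 - 3.4641*I)
t(y) = 5 - 2*I*sqrt(3) (t(y) = y/y + (4 - 2*I*sqrt(3)) = 1 + (4 - 2*I*sqrt(3)) = 5 - 2*I*sqrt(3))
(-33305 + t(-64))/(-36040 - 2701) = (-33305 + (5 - 2*I*sqrt(3)))/(-36040 - 2701) = (-33300 - 2*I*sqrt(3))/(-38741) = (-33300 - 2*I*sqrt(3))*(-1/38741) = 33300/38741 + 2*I*sqrt(3)/38741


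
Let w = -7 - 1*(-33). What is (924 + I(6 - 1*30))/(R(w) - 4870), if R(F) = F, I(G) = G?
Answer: -225/1211 ≈ -0.18580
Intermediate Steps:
w = 26 (w = -7 + 33 = 26)
(924 + I(6 - 1*30))/(R(w) - 4870) = (924 + (6 - 1*30))/(26 - 4870) = (924 + (6 - 30))/(-4844) = (924 - 24)*(-1/4844) = 900*(-1/4844) = -225/1211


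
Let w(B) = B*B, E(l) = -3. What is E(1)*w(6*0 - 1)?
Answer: -3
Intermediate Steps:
w(B) = B²
E(1)*w(6*0 - 1) = -3*(6*0 - 1)² = -3*(0 - 1)² = -3*(-1)² = -3*1 = -3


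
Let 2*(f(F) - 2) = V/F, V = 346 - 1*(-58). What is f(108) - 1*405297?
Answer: -21885829/54 ≈ -4.0529e+5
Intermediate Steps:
V = 404 (V = 346 + 58 = 404)
f(F) = 2 + 202/F (f(F) = 2 + (404/F)/2 = 2 + 202/F)
f(108) - 1*405297 = (2 + 202/108) - 1*405297 = (2 + 202*(1/108)) - 405297 = (2 + 101/54) - 405297 = 209/54 - 405297 = -21885829/54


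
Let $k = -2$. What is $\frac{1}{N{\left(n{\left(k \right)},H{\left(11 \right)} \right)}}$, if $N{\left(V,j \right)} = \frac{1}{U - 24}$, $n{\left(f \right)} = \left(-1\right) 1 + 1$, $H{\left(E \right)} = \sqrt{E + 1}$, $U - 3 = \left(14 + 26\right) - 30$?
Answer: $-11$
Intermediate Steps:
$U = 13$ ($U = 3 + \left(\left(14 + 26\right) - 30\right) = 3 + \left(40 - 30\right) = 3 + 10 = 13$)
$H{\left(E \right)} = \sqrt{1 + E}$
$n{\left(f \right)} = 0$ ($n{\left(f \right)} = -1 + 1 = 0$)
$N{\left(V,j \right)} = - \frac{1}{11}$ ($N{\left(V,j \right)} = \frac{1}{13 - 24} = \frac{1}{-11} = - \frac{1}{11}$)
$\frac{1}{N{\left(n{\left(k \right)},H{\left(11 \right)} \right)}} = \frac{1}{- \frac{1}{11}} = -11$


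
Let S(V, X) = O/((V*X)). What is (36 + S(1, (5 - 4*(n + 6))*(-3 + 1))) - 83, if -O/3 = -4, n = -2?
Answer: -511/11 ≈ -46.455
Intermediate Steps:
O = 12 (O = -3*(-4) = 12)
S(V, X) = 12/(V*X) (S(V, X) = 12/((V*X)) = 12*(1/(V*X)) = 12/(V*X))
(36 + S(1, (5 - 4*(n + 6))*(-3 + 1))) - 83 = (36 + 12/(1*((5 - 4*(-2 + 6))*(-3 + 1)))) - 83 = (36 + 12*1/((5 - 4*4)*(-2))) - 83 = (36 + 12*1/((5 - 16)*(-2))) - 83 = (36 + 12*1/(-11*(-2))) - 83 = (36 + 12*1/22) - 83 = (36 + 12*1*(1/22)) - 83 = (36 + 6/11) - 83 = 402/11 - 83 = -511/11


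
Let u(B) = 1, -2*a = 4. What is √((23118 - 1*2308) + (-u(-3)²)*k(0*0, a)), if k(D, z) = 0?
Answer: √20810 ≈ 144.26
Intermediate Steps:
a = -2 (a = -½*4 = -2)
√((23118 - 1*2308) + (-u(-3)²)*k(0*0, a)) = √((23118 - 1*2308) - 1*1²*0) = √((23118 - 2308) - 1*1*0) = √(20810 - 1*0) = √(20810 + 0) = √20810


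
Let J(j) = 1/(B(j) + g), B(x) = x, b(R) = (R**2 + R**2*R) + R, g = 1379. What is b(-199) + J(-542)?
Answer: -6563081888/837 ≈ -7.8412e+6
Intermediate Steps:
b(R) = R + R**2 + R**3 (b(R) = (R**2 + R**3) + R = R + R**2 + R**3)
J(j) = 1/(1379 + j) (J(j) = 1/(j + 1379) = 1/(1379 + j))
b(-199) + J(-542) = -199*(1 - 199 + (-199)**2) + 1/(1379 - 542) = -199*(1 - 199 + 39601) + 1/837 = -199*39403 + 1/837 = -7841197 + 1/837 = -6563081888/837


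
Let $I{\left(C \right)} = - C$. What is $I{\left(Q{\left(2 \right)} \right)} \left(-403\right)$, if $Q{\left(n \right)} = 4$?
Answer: $1612$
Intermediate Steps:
$I{\left(Q{\left(2 \right)} \right)} \left(-403\right) = \left(-1\right) 4 \left(-403\right) = \left(-4\right) \left(-403\right) = 1612$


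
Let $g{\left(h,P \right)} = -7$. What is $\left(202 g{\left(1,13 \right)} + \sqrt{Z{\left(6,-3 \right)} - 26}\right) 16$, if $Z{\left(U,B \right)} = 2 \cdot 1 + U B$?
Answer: $-22624 + 16 i \sqrt{42} \approx -22624.0 + 103.69 i$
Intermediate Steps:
$Z{\left(U,B \right)} = 2 + B U$
$\left(202 g{\left(1,13 \right)} + \sqrt{Z{\left(6,-3 \right)} - 26}\right) 16 = \left(202 \left(-7\right) + \sqrt{\left(2 - 18\right) - 26}\right) 16 = \left(-1414 + \sqrt{\left(2 - 18\right) - 26}\right) 16 = \left(-1414 + \sqrt{-16 - 26}\right) 16 = \left(-1414 + \sqrt{-42}\right) 16 = \left(-1414 + i \sqrt{42}\right) 16 = -22624 + 16 i \sqrt{42}$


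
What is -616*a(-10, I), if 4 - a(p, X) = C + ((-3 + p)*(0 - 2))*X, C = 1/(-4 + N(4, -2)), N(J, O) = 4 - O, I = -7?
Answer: -114268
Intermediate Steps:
C = 1/2 (C = 1/(-4 + (4 - 1*(-2))) = 1/(-4 + (4 + 2)) = 1/(-4 + 6) = 1/2 ≈ 0.50000)
a(p, X) = 7/2 - X*(6 - 2*p) (a(p, X) = 4 - (1/2 + ((-3 + p)*(0 - 2))*X) = 4 - (1/2 + ((-3 + p)*(-2))*X) = 4 - (1/2 + (6 - 2*p)*X) = 4 - (1/2 + X*(6 - 2*p)) = 4 + (-1/2 - X*(6 - 2*p)) = 7/2 - X*(6 - 2*p))
-616*a(-10, I) = -616*(7/2 - 6*(-7) + 2*(-7)*(-10)) = -616*(7/2 + 42 + 140) = -616*371/2 = -114268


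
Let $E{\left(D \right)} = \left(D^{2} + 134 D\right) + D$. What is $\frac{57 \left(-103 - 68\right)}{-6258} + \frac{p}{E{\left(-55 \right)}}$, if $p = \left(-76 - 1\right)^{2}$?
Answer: $\frac{87623}{417200} \approx 0.21003$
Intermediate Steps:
$E{\left(D \right)} = D^{2} + 135 D$
$p = 5929$ ($p = \left(-77\right)^{2} = 5929$)
$\frac{57 \left(-103 - 68\right)}{-6258} + \frac{p}{E{\left(-55 \right)}} = \frac{57 \left(-103 - 68\right)}{-6258} + \frac{5929}{\left(-55\right) \left(135 - 55\right)} = 57 \left(-103 - 68\right) \left(- \frac{1}{6258}\right) + \frac{5929}{\left(-55\right) 80} = 57 \left(-171\right) \left(- \frac{1}{6258}\right) + \frac{5929}{-4400} = \left(-9747\right) \left(- \frac{1}{6258}\right) + 5929 \left(- \frac{1}{4400}\right) = \frac{3249}{2086} - \frac{539}{400} = \frac{87623}{417200}$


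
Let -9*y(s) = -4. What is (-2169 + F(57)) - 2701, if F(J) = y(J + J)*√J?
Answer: -4870 + 4*√57/9 ≈ -4866.6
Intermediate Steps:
y(s) = 4/9 (y(s) = -⅑*(-4) = 4/9)
F(J) = 4*√J/9
(-2169 + F(57)) - 2701 = (-2169 + 4*√57/9) - 2701 = -4870 + 4*√57/9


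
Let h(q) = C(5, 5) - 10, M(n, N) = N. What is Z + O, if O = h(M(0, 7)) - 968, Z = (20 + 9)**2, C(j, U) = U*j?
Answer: -112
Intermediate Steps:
Z = 841 (Z = 29**2 = 841)
h(q) = 15 (h(q) = 5*5 - 10 = 25 - 10 = 15)
O = -953 (O = 15 - 968 = -953)
Z + O = 841 - 953 = -112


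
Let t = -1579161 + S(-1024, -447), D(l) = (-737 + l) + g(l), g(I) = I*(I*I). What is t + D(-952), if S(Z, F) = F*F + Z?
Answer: -864183473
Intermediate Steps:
g(I) = I³ (g(I) = I*I² = I³)
S(Z, F) = Z + F² (S(Z, F) = F² + Z = Z + F²)
D(l) = -737 + l + l³ (D(l) = (-737 + l) + l³ = -737 + l + l³)
t = -1380376 (t = -1579161 + (-1024 + (-447)²) = -1579161 + (-1024 + 199809) = -1579161 + 198785 = -1380376)
t + D(-952) = -1380376 + (-737 - 952 + (-952)³) = -1380376 + (-737 - 952 - 862801408) = -1380376 - 862803097 = -864183473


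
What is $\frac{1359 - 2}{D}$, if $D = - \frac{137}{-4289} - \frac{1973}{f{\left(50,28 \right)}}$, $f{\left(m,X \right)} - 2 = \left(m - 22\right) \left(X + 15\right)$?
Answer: $- \frac{7019128638}{8296975} \approx -845.99$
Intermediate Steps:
$f{\left(m,X \right)} = 2 + \left(-22 + m\right) \left(15 + X\right)$ ($f{\left(m,X \right)} = 2 + \left(m - 22\right) \left(X + 15\right) = 2 + \left(-22 + m\right) \left(15 + X\right)$)
$D = - \frac{8296975}{5172534}$ ($D = - \frac{137}{-4289} - \frac{1973}{-328 - 616 + 15 \cdot 50 + 28 \cdot 50} = \left(-137\right) \left(- \frac{1}{4289}\right) - \frac{1973}{-328 - 616 + 750 + 1400} = \frac{137}{4289} - \frac{1973}{1206} = - \frac{8296975}{5172534} \approx -1.604$)
$\frac{1359 - 2}{D} = \frac{1359 - 2}{- \frac{8296975}{5172534}} = \left(1359 - 2\right) \left(- \frac{5172534}{8296975}\right) = 1357 \left(- \frac{5172534}{8296975}\right) = - \frac{7019128638}{8296975}$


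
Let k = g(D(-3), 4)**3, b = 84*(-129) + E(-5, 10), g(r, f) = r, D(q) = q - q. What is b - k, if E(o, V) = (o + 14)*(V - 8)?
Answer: -10818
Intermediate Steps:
D(q) = 0
E(o, V) = (-8 + V)*(14 + o) (E(o, V) = (14 + o)*(-8 + V) = (-8 + V)*(14 + o))
b = -10818 (b = 84*(-129) + (-112 - 8*(-5) + 14*10 + 10*(-5)) = -10836 + (-112 + 40 + 140 - 50) = -10836 + 18 = -10818)
k = 0 (k = 0**3 = 0)
b - k = -10818 - 1*0 = -10818 + 0 = -10818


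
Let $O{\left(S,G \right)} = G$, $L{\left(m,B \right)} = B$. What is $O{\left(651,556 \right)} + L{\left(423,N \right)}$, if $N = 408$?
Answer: $964$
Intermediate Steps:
$O{\left(651,556 \right)} + L{\left(423,N \right)} = 556 + 408 = 964$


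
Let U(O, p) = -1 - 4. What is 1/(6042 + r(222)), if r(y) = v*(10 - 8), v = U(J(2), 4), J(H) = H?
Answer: 1/6032 ≈ 0.00016578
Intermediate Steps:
U(O, p) = -5
v = -5
r(y) = -10 (r(y) = -5*(10 - 8) = -5*2 = -10)
1/(6042 + r(222)) = 1/(6042 - 10) = 1/6032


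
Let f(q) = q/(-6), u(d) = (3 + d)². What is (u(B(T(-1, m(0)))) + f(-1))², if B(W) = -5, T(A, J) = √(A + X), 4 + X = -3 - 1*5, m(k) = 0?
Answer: 625/36 ≈ 17.361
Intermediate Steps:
X = -12 (X = -4 + (-3 - 1*5) = -4 + (-3 - 5) = -4 - 8 = -12)
T(A, J) = √(-12 + A) (T(A, J) = √(A - 12) = √(-12 + A))
f(q) = -q/6 (f(q) = q*(-⅙) = -q/6)
(u(B(T(-1, m(0)))) + f(-1))² = ((3 - 5)² - ⅙*(-1))² = ((-2)² + ⅙)² = (4 + ⅙)² = (25/6)² = 625/36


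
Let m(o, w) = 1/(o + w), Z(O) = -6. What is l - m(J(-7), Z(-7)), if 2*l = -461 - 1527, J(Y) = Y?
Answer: -12921/13 ≈ -993.92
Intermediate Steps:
l = -994 (l = (-461 - 1527)/2 = (½)*(-1988) = -994)
l - m(J(-7), Z(-7)) = -994 - 1/(-7 - 6) = -994 - 1/(-13) = -994 - 1*(-1/13) = -994 + 1/13 = -12921/13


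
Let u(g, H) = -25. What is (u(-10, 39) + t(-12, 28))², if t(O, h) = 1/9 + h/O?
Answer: 60025/81 ≈ 741.05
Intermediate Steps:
t(O, h) = ⅑ + h/O (t(O, h) = 1*(⅑) + h/O = ⅑ + h/O)
(u(-10, 39) + t(-12, 28))² = (-25 + (28 + (⅑)*(-12))/(-12))² = (-25 - (28 - 4/3)/12)² = (-25 - 1/12*80/3)² = (-25 - 20/9)² = (-245/9)² = 60025/81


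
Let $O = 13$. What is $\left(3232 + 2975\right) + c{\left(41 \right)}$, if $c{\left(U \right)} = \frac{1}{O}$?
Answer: $\frac{80692}{13} \approx 6207.1$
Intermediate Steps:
$c{\left(U \right)} = \frac{1}{13}$
$\left(3232 + 2975\right) + c{\left(41 \right)} = \left(3232 + 2975\right) + \frac{1}{13} = 6207 + \frac{1}{13} = \frac{80692}{13}$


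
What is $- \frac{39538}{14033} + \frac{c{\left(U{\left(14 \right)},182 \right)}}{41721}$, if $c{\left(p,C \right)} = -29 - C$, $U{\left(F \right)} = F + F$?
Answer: $- \frac{1652525861}{585470793} \approx -2.8226$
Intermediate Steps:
$U{\left(F \right)} = 2 F$
$- \frac{39538}{14033} + \frac{c{\left(U{\left(14 \right)},182 \right)}}{41721} = - \frac{39538}{14033} + \frac{-29 - 182}{41721} = \left(-39538\right) \frac{1}{14033} + \left(-29 - 182\right) \frac{1}{41721} = - \frac{39538}{14033} - \frac{211}{41721} = - \frac{1652525861}{585470793}$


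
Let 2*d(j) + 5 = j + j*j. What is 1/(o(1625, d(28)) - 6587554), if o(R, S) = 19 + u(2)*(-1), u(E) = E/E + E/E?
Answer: -1/6587537 ≈ -1.5180e-7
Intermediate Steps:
u(E) = 2 (u(E) = 1 + 1 = 2)
d(j) = -5/2 + j/2 + j²/2 (d(j) = -5/2 + (j + j*j)/2 = -5/2 + (j + j²)/2 = -5/2 + (j/2 + j²/2) = -5/2 + j/2 + j²/2)
o(R, S) = 17 (o(R, S) = 19 + 2*(-1) = 19 - 2 = 17)
1/(o(1625, d(28)) - 6587554) = 1/(17 - 6587554) = 1/(-6587537) = -1/6587537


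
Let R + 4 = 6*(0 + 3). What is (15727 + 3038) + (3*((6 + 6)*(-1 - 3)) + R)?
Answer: 18635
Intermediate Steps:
R = 14 (R = -4 + 6*(0 + 3) = -4 + 6*3 = -4 + 18 = 14)
(15727 + 3038) + (3*((6 + 6)*(-1 - 3)) + R) = (15727 + 3038) + (3*((6 + 6)*(-1 - 3)) + 14) = 18765 + (3*(12*(-4)) + 14) = 18765 + (3*(-48) + 14) = 18765 + (-144 + 14) = 18765 - 130 = 18635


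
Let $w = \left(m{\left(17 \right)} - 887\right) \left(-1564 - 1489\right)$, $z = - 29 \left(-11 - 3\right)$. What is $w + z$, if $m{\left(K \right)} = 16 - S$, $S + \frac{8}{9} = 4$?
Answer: $\frac{24021605}{9} \approx 2.6691 \cdot 10^{6}$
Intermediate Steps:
$S = \frac{28}{9}$ ($S = - \frac{8}{9} + 4 = \frac{28}{9} \approx 3.1111$)
$m{\left(K \right)} = \frac{116}{9}$ ($m{\left(K \right)} = 16 - \frac{28}{9} = \frac{116}{9}$)
$z = 406$ ($z = \left(-29\right) \left(-14\right) = 406$)
$w = \frac{24017951}{9}$ ($w = \left(\frac{116}{9} - 887\right) \left(-1564 - 1489\right) = \left(- \frac{7867}{9}\right) \left(-3053\right) = \frac{24017951}{9} \approx 2.6687 \cdot 10^{6}$)
$w + z = \frac{24017951}{9} + 406 = \frac{24021605}{9}$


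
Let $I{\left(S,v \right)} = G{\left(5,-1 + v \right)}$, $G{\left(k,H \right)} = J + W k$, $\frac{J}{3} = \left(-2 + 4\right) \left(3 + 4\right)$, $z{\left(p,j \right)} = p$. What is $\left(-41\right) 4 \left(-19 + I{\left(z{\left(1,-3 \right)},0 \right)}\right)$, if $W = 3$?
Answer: $-6232$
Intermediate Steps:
$J = 42$ ($J = 3 \left(-2 + 4\right) \left(3 + 4\right) = 3 \cdot 2 \cdot 7 = 3 \cdot 14 = 42$)
$G{\left(k,H \right)} = 42 + 3 k$
$I{\left(S,v \right)} = 57$ ($I{\left(S,v \right)} = 42 + 3 \cdot 5 = 42 + 15 = 57$)
$\left(-41\right) 4 \left(-19 + I{\left(z{\left(1,-3 \right)},0 \right)}\right) = \left(-41\right) 4 \left(-19 + 57\right) = \left(-164\right) 38 = -6232$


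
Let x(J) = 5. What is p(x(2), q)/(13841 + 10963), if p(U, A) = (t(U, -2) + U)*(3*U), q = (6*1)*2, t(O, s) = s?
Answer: 5/2756 ≈ 0.0018142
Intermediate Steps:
q = 12 (q = 6*2 = 12)
p(U, A) = 3*U*(-2 + U) (p(U, A) = (-2 + U)*(3*U) = 3*U*(-2 + U))
p(x(2), q)/(13841 + 10963) = (3*5*(-2 + 5))/(13841 + 10963) = (3*5*3)/24804 = 45*(1/24804) = 5/2756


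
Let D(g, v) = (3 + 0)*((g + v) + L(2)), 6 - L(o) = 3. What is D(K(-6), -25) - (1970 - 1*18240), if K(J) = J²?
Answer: 16312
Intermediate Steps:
L(o) = 3 (L(o) = 6 - 1*3 = 6 - 3 = 3)
D(g, v) = 9 + 3*g + 3*v (D(g, v) = (3 + 0)*((g + v) + 3) = 3*(3 + g + v) = 9 + 3*g + 3*v)
D(K(-6), -25) - (1970 - 1*18240) = (9 + 3*(-6)² + 3*(-25)) - (1970 - 1*18240) = (9 + 3*36 - 75) - (1970 - 18240) = (9 + 108 - 75) - 1*(-16270) = 42 + 16270 = 16312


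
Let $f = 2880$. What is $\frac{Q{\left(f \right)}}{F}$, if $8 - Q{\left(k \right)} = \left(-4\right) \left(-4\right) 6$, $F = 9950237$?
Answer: $- \frac{8}{904567} \approx -8.844 \cdot 10^{-6}$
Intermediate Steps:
$Q{\left(k \right)} = -88$ ($Q{\left(k \right)} = 8 - \left(-4\right) \left(-4\right) 6 = 8 - 16 \cdot 6 = 8 - 96 = -88$)
$\frac{Q{\left(f \right)}}{F} = - \frac{88}{9950237} = \left(-88\right) \frac{1}{9950237} = - \frac{8}{904567}$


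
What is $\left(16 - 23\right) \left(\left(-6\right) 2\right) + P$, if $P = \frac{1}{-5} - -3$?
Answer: $\frac{434}{5} \approx 86.8$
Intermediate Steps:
$P = \frac{14}{5}$ ($P = - \frac{1}{5} + 3 = \frac{14}{5} \approx 2.8$)
$\left(16 - 23\right) \left(\left(-6\right) 2\right) + P = \left(16 - 23\right) \left(\left(-6\right) 2\right) + \frac{14}{5} = \left(-7\right) \left(-12\right) + \frac{14}{5} = 84 + \frac{14}{5} = \frac{434}{5}$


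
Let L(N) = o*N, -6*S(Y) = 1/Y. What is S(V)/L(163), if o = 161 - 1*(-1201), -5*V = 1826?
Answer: 5/2432297736 ≈ 2.0557e-9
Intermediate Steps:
V = -1826/5 (V = -⅕*1826 = -1826/5 ≈ -365.20)
S(Y) = -1/(6*Y)
o = 1362 (o = 161 + 1201 = 1362)
L(N) = 1362*N
S(V)/L(163) = (-1/(6*(-1826/5)))/((1362*163)) = -⅙*(-5/1826)/222006 = (5/10956)*(1/222006) = 5/2432297736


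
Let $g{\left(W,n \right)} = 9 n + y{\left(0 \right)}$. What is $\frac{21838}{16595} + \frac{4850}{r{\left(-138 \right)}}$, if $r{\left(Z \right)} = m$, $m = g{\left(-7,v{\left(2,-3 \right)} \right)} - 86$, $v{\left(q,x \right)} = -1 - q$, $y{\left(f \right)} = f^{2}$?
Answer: $- \frac{78018056}{1875235} \approx -41.604$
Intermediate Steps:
$g{\left(W,n \right)} = 9 n$ ($g{\left(W,n \right)} = 9 n + 0^{2} = 9 n + 0 = 9 n$)
$m = -113$ ($m = 9 \left(-1 - 2\right) - 86 = 9 \left(-3\right) - 86 = -27 - 86 = -113$)
$r{\left(Z \right)} = -113$
$\frac{21838}{16595} + \frac{4850}{r{\left(-138 \right)}} = \frac{21838}{16595} + \frac{4850}{-113} = 21838 \cdot \frac{1}{16595} + 4850 \left(- \frac{1}{113}\right) = \frac{21838}{16595} - \frac{4850}{113} = - \frac{78018056}{1875235}$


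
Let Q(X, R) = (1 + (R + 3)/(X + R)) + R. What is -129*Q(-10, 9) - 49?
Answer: 209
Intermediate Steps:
Q(X, R) = 1 + R + (3 + R)/(R + X) (Q(X, R) = (1 + (3 + R)/(R + X)) + R = 1 + R + (3 + R)/(R + X))
-129*Q(-10, 9) - 49 = -129*(3 - 10 + 9² + 2*9 + 9*(-10))/(9 - 10) - 49 = -129*(3 - 10 + 81 + 18 - 90)/(-1) - 49 = -(-129)*2 - 49 = -129*(-2) - 49 = 258 - 49 = 209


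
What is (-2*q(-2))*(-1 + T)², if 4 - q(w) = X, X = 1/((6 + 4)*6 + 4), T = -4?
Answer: -6375/32 ≈ -199.22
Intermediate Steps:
X = 1/64 (X = 1/(10*6 + 4) = 1/(60 + 4) = 1/64 ≈ 0.015625)
q(w) = 255/64 (q(w) = 4 - 1*1/64 = 4 - 1/64 = 255/64)
(-2*q(-2))*(-1 + T)² = (-2*255/64)*(-1 - 4)² = -255/32*(-5)² = -255/32*25 = -6375/32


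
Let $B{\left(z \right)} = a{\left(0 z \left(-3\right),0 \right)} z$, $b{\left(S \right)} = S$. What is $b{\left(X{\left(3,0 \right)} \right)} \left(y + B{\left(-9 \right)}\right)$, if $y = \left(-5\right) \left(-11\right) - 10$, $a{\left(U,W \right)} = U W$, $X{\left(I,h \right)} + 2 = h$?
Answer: $-90$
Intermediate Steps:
$X{\left(I,h \right)} = -2 + h$
$y = 45$ ($y = 55 - 10 = 45$)
$B{\left(z \right)} = 0$ ($B{\left(z \right)} = 0 z \left(-3\right) 0 z = 0 \left(-3\right) 0 z = 0 \cdot 0 z = 0 z = 0$)
$b{\left(X{\left(3,0 \right)} \right)} \left(y + B{\left(-9 \right)}\right) = \left(-2 + 0\right) \left(45 + 0\right) = \left(-2\right) 45 = -90$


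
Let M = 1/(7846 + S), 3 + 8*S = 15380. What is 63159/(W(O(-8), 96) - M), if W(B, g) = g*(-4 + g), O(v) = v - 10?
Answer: 4935560055/690176632 ≈ 7.1512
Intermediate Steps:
S = 15377/8 (S = -3/8 + (1/8)*15380 = -3/8 + 3845/2 = 15377/8 ≈ 1922.1)
M = 8/78145 (M = 1/(7846 + 15377/8) = 1/(78145/8) = 8/78145 ≈ 0.00010237)
O(v) = -10 + v
63159/(W(O(-8), 96) - M) = 63159/(96*(-4 + 96) - 1*8/78145) = 63159/(96*92 - 8/78145) = 63159/(8832 - 8/78145) = 63159/(690176632/78145) = 63159*(78145/690176632) = 4935560055/690176632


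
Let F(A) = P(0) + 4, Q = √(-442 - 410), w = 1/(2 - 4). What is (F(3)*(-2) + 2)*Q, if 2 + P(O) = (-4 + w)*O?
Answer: -4*I*√213 ≈ -58.378*I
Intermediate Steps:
w = -½ (w = 1/(-2) = -½ ≈ -0.50000)
P(O) = -2 - 9*O/2 (P(O) = -2 + (-4 - ½)*O = -2 - 9*O/2)
Q = 2*I*√213 (Q = √(-852) = 2*I*√213 ≈ 29.189*I)
F(A) = 2 (F(A) = (-2 - 9/2*0) + 4 = (-2 + 0) + 4 = -2 + 4 = 2)
(F(3)*(-2) + 2)*Q = (2*(-2) + 2)*(2*I*√213) = (-4 + 2)*(2*I*√213) = -4*I*√213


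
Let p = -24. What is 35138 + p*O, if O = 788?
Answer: 16226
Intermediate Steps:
35138 + p*O = 35138 - 24*788 = 35138 - 18912 = 16226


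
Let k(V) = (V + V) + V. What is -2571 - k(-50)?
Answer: -2421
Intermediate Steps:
k(V) = 3*V (k(V) = 2*V + V = 3*V)
-2571 - k(-50) = -2571 - 3*(-50) = -2571 - 1*(-150) = -2571 + 150 = -2421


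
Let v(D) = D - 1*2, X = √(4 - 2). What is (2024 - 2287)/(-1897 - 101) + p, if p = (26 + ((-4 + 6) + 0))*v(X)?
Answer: -111625/1998 + 28*√2 ≈ -16.270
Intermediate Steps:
X = √2 ≈ 1.4142
v(D) = -2 + D (v(D) = D - 2 = -2 + D)
p = -56 + 28*√2 (p = (26 + ((-4 + 6) + 0))*(-2 + √2) = (26 + (2 + 0))*(-2 + √2) = (26 + 2)*(-2 + √2) = 28*(-2 + √2) = -56 + 28*√2 ≈ -16.402)
(2024 - 2287)/(-1897 - 101) + p = (2024 - 2287)/(-1897 - 101) + (-56 + 28*√2) = -263/(-1998) + (-56 + 28*√2) = -263*(-1/1998) + (-56 + 28*√2) = 263/1998 + (-56 + 28*√2) = -111625/1998 + 28*√2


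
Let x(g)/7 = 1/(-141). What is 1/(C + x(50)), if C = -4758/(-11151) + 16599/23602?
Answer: 4123245798/4454468839 ≈ 0.92564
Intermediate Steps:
x(g) = -7/141 (x(g) = 7/(-141) = 7*(-1/141) = -7/141)
C = 99131255/87728634 (C = -4758*(-1/11151) + 16599*(1/23602) = 1586/3717 + 16599/23602 = 99131255/87728634 ≈ 1.1300)
1/(C + x(50)) = 1/(99131255/87728634 - 7/141) = 1/(4454468839/4123245798) = 4123245798/4454468839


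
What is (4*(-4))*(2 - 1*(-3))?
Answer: -80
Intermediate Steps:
(4*(-4))*(2 - 1*(-3)) = -16*(2 + 3) = -16*5 = -80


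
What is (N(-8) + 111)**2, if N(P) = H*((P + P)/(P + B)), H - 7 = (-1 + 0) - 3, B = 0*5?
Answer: 13689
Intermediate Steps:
B = 0
H = 3 (H = 7 + ((-1 + 0) - 3) = 7 + (-1 - 3) = 7 - 4 = 3)
N(P) = 6 (N(P) = 3*((P + P)/(P + 0)) = 3*((2*P)/P) = 3*2 = 6)
(N(-8) + 111)**2 = (6 + 111)**2 = 117**2 = 13689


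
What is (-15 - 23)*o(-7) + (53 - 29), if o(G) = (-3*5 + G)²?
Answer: -18368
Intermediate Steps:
o(G) = (-15 + G)²
(-15 - 23)*o(-7) + (53 - 29) = (-15 - 23)*(-15 - 7)² + (53 - 29) = -38*(-22)² + 24 = -38*484 + 24 = -18392 + 24 = -18368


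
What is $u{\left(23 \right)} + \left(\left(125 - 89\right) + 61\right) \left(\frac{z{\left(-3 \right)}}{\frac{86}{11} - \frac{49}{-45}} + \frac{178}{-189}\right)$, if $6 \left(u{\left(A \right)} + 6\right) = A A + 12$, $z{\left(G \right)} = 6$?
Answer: $\frac{96918767}{1666602} \approx 58.154$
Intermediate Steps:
$u{\left(A \right)} = -4 + \frac{A^{2}}{6}$ ($u{\left(A \right)} = -6 + \frac{A A + 12}{6} = -6 + \frac{A^{2} + 12}{6} = -6 + \frac{12 + A^{2}}{6} = -6 + \left(2 + \frac{A^{2}}{6}\right) = -4 + \frac{A^{2}}{6}$)
$u{\left(23 \right)} + \left(\left(125 - 89\right) + 61\right) \left(\frac{z{\left(-3 \right)}}{\frac{86}{11} - \frac{49}{-45}} + \frac{178}{-189}\right) = \left(-4 + \frac{23^{2}}{6}\right) + \left(\left(125 - 89\right) + 61\right) \left(\frac{6}{\frac{86}{11} - \frac{49}{-45}} + \frac{178}{-189}\right) = \left(-4 + \frac{1}{6} \cdot 529\right) + \left(36 + 61\right) \left(\frac{6}{86 \cdot \frac{1}{11} - - \frac{49}{45}} + 178 \left(- \frac{1}{189}\right)\right) = \left(-4 + \frac{529}{6}\right) + 97 \left(\frac{6}{\frac{86}{11} + \frac{49}{45}} - \frac{178}{189}\right) = \frac{505}{6} + 97 \left(\frac{6}{\frac{4409}{495}} - \frac{178}{189}\right) = \frac{505}{6} + 97 \left(6 \cdot \frac{495}{4409} - \frac{178}{189}\right) = \frac{505}{6} + 97 \left(\frac{2970}{4409} - \frac{178}{189}\right) = \frac{505}{6} + 97 \left(- \frac{223472}{833301}\right) = \frac{505}{6} - \frac{21676784}{833301} = \frac{96918767}{1666602}$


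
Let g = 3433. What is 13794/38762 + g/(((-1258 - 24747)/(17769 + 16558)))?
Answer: -2283766661686/504002905 ≈ -4531.3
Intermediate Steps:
13794/38762 + g/(((-1258 - 24747)/(17769 + 16558))) = 13794/38762 + 3433/(((-1258 - 24747)/(17769 + 16558))) = 13794*(1/38762) + 3433/((-26005/34327)) = 6897/19381 + 3433/((-26005*1/34327)) = 6897/19381 + 3433/(-26005/34327) = 6897/19381 + 3433*(-34327/26005) = 6897/19381 - 117844591/26005 = -2283766661686/504002905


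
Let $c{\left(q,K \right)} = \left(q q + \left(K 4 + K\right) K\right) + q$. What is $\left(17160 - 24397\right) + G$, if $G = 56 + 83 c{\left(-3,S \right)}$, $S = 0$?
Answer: $-6683$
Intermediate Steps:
$c{\left(q,K \right)} = q + q^{2} + 5 K^{2}$ ($c{\left(q,K \right)} = \left(q^{2} + \left(4 K + K\right) K\right) + q = \left(q^{2} + 5 K K\right) + q = \left(q^{2} + 5 K^{2}\right) + q = q + q^{2} + 5 K^{2}$)
$G = 554$ ($G = 56 + 83 \left(-3 + \left(-3\right)^{2} + 5 \cdot 0^{2}\right) = 56 + 83 \left(-3 + 9 + 5 \cdot 0\right) = 56 + 83 \left(-3 + 9 + 0\right) = 56 + 83 \cdot 6 = 56 + 498 = 554$)
$\left(17160 - 24397\right) + G = \left(17160 - 24397\right) + 554 = -7237 + 554 = -6683$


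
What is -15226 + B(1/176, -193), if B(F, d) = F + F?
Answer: -1339887/88 ≈ -15226.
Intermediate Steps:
B(F, d) = 2*F
-15226 + B(1/176, -193) = -15226 + 2/176 = -15226 + 2*(1/176) = -15226 + 1/88 = -1339887/88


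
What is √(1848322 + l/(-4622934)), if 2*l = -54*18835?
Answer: √4389050073770585518/1540978 ≈ 1359.5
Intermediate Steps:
l = -508545 (l = (-54*18835)/2 = (½)*(-1017090) = -508545)
√(1848322 + l/(-4622934)) = √(1848322 - 508545/(-4622934)) = √(1848322 - 508545*(-1/4622934)) = √(1848322 + 169515/1540978) = √(2848223708431/1540978) = √4389050073770585518/1540978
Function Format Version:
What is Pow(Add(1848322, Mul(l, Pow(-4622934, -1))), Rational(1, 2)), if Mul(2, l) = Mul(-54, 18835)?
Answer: Mul(Rational(1, 1540978), Pow(4389050073770585518, Rational(1, 2))) ≈ 1359.5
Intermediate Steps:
l = -508545 (l = Mul(Rational(1, 2), Mul(-54, 18835)) = Mul(Rational(1, 2), -1017090) = -508545)
Pow(Add(1848322, Mul(l, Pow(-4622934, -1))), Rational(1, 2)) = Pow(Add(1848322, Mul(-508545, Pow(-4622934, -1))), Rational(1, 2)) = Pow(Add(1848322, Mul(-508545, Rational(-1, 4622934))), Rational(1, 2)) = Pow(Add(1848322, Rational(169515, 1540978)), Rational(1, 2)) = Pow(Rational(2848223708431, 1540978), Rational(1, 2)) = Mul(Rational(1, 1540978), Pow(4389050073770585518, Rational(1, 2)))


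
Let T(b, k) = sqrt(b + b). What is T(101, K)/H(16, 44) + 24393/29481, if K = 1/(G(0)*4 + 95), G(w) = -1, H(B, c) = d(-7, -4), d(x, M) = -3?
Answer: 8131/9827 - sqrt(202)/3 ≈ -3.9101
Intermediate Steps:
H(B, c) = -3
K = 1/91 (K = 1/(-1*4 + 95) = 1/(-4 + 95) = 1/91 ≈ 0.010989)
T(b, k) = sqrt(2)*sqrt(b) (T(b, k) = sqrt(2*b) = sqrt(2)*sqrt(b))
T(101, K)/H(16, 44) + 24393/29481 = (sqrt(2)*sqrt(101))/(-3) + 24393/29481 = sqrt(202)*(-1/3) + 24393*(1/29481) = -sqrt(202)/3 + 8131/9827 = 8131/9827 - sqrt(202)/3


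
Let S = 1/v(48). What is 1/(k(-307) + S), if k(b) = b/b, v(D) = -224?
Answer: 224/223 ≈ 1.0045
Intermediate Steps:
k(b) = 1
S = -1/224 (S = 1/(-224) = -1/224 ≈ -0.0044643)
1/(k(-307) + S) = 1/(1 - 1/224) = 1/(223/224) = 224/223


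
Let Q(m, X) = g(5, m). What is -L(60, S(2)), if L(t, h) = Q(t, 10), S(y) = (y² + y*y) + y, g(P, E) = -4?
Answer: 4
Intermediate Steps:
Q(m, X) = -4
S(y) = y + 2*y² (S(y) = (y² + y²) + y = 2*y² + y = y + 2*y²)
L(t, h) = -4
-L(60, S(2)) = -1*(-4) = 4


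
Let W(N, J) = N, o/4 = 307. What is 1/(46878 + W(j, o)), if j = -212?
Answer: 1/46666 ≈ 2.1429e-5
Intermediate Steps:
o = 1228 (o = 4*307 = 1228)
1/(46878 + W(j, o)) = 1/(46878 - 212) = 1/46666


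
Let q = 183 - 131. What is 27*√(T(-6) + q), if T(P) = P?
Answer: 27*√46 ≈ 183.12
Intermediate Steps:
q = 52
27*√(T(-6) + q) = 27*√(-6 + 52) = 27*√46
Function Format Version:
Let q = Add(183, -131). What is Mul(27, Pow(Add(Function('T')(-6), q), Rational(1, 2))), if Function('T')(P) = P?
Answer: Mul(27, Pow(46, Rational(1, 2))) ≈ 183.12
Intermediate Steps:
q = 52
Mul(27, Pow(Add(Function('T')(-6), q), Rational(1, 2))) = Mul(27, Pow(Add(-6, 52), Rational(1, 2))) = Mul(27, Pow(46, Rational(1, 2)))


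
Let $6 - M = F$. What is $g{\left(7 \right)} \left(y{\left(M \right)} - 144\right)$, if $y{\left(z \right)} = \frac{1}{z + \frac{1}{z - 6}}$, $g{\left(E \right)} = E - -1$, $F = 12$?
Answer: $- \frac{84192}{73} \approx -1153.3$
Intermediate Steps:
$g{\left(E \right)} = 1 + E$ ($g{\left(E \right)} = E + 1 = 1 + E$)
$M = -6$ ($M = 6 - 12 = -6$)
$y{\left(z \right)} = \frac{1}{z + \frac{1}{-6 + z}}$
$g{\left(7 \right)} \left(y{\left(M \right)} - 144\right) = \left(1 + 7\right) \left(\frac{-6 - 6}{1 + \left(-6\right)^{2} - -36} - 144\right) = 8 \left(\frac{1}{1 + 36 + 36} \left(-12\right) - 144\right) = 8 \left(\frac{1}{73} \left(-12\right) - 144\right) = 8 \left(- \frac{12}{73} - 144\right) = 8 \left(- \frac{10524}{73}\right) = - \frac{84192}{73}$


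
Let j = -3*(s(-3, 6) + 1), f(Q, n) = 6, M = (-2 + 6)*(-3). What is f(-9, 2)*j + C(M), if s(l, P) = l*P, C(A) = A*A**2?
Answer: -1422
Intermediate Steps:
M = -12 (M = 4*(-3) = -12)
C(A) = A**3
s(l, P) = P*l
j = 51 (j = -3*(6*(-3) + 1) = -3*(-18 + 1) = -3*(-17) = 51)
f(-9, 2)*j + C(M) = 6*51 + (-12)**3 = 306 - 1728 = -1422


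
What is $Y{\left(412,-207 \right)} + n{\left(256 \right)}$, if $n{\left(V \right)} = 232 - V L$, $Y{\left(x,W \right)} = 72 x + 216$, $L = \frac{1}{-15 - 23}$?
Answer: $\frac{572256}{19} \approx 30119.0$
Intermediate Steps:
$L = - \frac{1}{38}$ ($L = \frac{1}{-38} = - \frac{1}{38} \approx -0.026316$)
$Y{\left(x,W \right)} = 216 + 72 x$
$n{\left(V \right)} = 232 + \frac{V}{38}$ ($n{\left(V \right)} = 232 - V \left(- \frac{1}{38}\right) = 232 - - \frac{V}{38} = 232 + \frac{V}{38}$)
$Y{\left(412,-207 \right)} + n{\left(256 \right)} = \left(216 + 72 \cdot 412\right) + \left(232 + \frac{1}{38} \cdot 256\right) = \left(216 + 29664\right) + \left(232 + \frac{128}{19}\right) = 29880 + \frac{4536}{19} = \frac{572256}{19}$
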